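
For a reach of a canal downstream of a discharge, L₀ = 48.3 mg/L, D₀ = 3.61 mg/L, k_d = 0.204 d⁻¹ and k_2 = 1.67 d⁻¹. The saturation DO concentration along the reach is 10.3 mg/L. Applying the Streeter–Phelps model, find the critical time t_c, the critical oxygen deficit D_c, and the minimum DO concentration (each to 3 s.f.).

t_c ≈ 0.909 d; D_c ≈ 4.90 mg/L; min DO ≈ 5.40 mg/L

At the critical point dD/dt = 0, so k_d L₀ e^(−k_d t) = k_2 D. Substituting D(t) from the Streeter–Phelps equation and solving for t gives
t_c = ln[(k_2/k_d)(1 − D₀(k_2−k_d)/(k_d L₀))] / (k_2−k_d).
Here k_2−k_d = 1.466 d⁻¹ and 1 − D₀(k_2−k_d)/(k_d L₀) = 1 − 3.61×1.466/(0.204×48.3) = 0.4629, so
t_c = ln(8.186 × 0.4629) / 1.466 = 1.332 / 1.466 = 0.9087 d.
D_c = (k_d/k_2) L₀ e^(−k_d t_c) = (0.204/1.67) × 48.3 × e^(−0.204×0.9087) = 0.1222 × 48.3 × 0.8308 = 4.902 mg/L.
Minimum DO = C_s − D_c = 10.3 − 4.902 = 5.398 mg/L.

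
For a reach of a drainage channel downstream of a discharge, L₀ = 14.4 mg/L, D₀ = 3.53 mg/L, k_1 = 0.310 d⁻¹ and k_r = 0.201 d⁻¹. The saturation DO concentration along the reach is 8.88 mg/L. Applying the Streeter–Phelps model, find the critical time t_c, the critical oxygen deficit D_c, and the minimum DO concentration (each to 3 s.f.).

t_c = [1/(k_r−k_1)] ln[(k_r/k_1)(1 − D₀(k_r−k_1)/(k_1 L₀))]
= [1/(0.201−0.310)] ln[(0.201/0.310)(1 − 3.53×-0.1090/(0.310×14.4))]
= (1/-0.1090) ln[0.6484 × 1.086] = -9.174 × ln(0.7043) = -9.174 × -0.3506 = 3.216 d.
L(t_c) = L₀ e^(−k_1 t_c) = 14.4 × 0.3690 = 5.313 mg/L, and at the critical point k_r D_c = k_1 L, so D_c = (0.310/0.201) × 5.313 = 8.194 mg/L.
Minimum DO = C_s − D_c = 8.88 − 8.194 = 0.6859 mg/L.

t_c ≈ 3.22 d; D_c ≈ 8.19 mg/L; min DO ≈ 0.686 mg/L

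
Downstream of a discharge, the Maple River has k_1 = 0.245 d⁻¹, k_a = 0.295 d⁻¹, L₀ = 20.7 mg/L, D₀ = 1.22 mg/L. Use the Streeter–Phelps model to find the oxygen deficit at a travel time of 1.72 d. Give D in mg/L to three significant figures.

D ≈ 6.22 mg/L

k_1 L₀/(k_a−k_1) = 0.245×20.7/(0.295−0.245) = 5.071/0.05000 = 101.4 mg/L.
e^(−k_1 t) = e^(−0.245×1.720) = 0.6561; e^(−k_a t) = e^(−0.295×1.720) = 0.6021.
D = 101.4 × (0.6561 − 0.6021) + 1.22 × 0.6021 = 5.484 + 0.7345 = 6.219 mg/L.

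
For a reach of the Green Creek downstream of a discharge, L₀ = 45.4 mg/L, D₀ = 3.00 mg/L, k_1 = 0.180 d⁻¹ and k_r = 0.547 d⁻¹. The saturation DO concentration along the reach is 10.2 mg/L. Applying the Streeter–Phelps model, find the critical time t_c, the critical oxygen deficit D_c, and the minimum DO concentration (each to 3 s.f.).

At the critical point dD/dt = 0, so k_1 L₀ e^(−k_1 t) = k_r D. Substituting D(t) from the Streeter–Phelps equation and solving for t gives
t_c = ln[(k_r/k_1)(1 − D₀(k_r−k_1)/(k_1 L₀))] / (k_r−k_1).
Here k_r−k_1 = 0.3670 d⁻¹ and 1 − D₀(k_r−k_1)/(k_1 L₀) = 1 − 3.00×0.3670/(0.180×45.4) = 0.8653, so
t_c = ln(3.039 × 0.8653) / 0.3670 = 0.9668 / 0.3670 = 2.634 d.
L(t_c) = L₀ e^(−k_1 t_c) = 45.4 × 0.6224 = 28.26 mg/L, and at the critical point k_r D_c = k_1 L, so D_c = (0.180/0.547) × 28.26 = 9.298 mg/L.
Minimum DO = C_s − D_c = 10.2 − 9.298 = 0.9015 mg/L.

t_c ≈ 2.63 d; D_c ≈ 9.30 mg/L; min DO ≈ 0.902 mg/L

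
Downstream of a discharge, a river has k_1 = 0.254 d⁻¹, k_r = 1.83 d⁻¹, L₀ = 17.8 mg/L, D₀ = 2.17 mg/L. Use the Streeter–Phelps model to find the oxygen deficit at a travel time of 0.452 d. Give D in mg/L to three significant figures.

D ≈ 2.25 mg/L

k_1 L₀/(k_r−k_1) = 0.254×17.8/(1.83−0.254) = 4.521/1.576 = 2.869 mg/L.
e^(−k_1 t) = e^(−0.254×0.4520) = 0.8915; e^(−k_r t) = e^(−1.83×0.4520) = 0.4373.
D = 2.869 × (0.8915 − 0.4373) + 2.17 × 0.4373 = 1.303 + 0.9489 = 2.252 mg/L.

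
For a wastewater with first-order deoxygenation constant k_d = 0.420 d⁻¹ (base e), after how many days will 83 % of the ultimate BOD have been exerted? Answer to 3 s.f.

t ≈ 4.22 d

y/L₀ = 1 − e^(−k_d t) = 0.83 ⇒ e^(−k_d t) = 0.170
t = −ln(0.170) / 0.420 = 1.772 / 0.420 = 4.219 d.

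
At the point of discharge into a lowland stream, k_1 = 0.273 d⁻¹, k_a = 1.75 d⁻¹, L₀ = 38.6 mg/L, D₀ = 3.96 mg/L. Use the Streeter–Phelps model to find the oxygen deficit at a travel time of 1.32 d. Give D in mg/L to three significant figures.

k_1 L₀/(k_a−k_1) = 0.273×38.6/(1.75−0.273) = 10.54/1.477 = 7.135 mg/L.
e^(−k_1 t) = e^(−0.273×1.320) = 0.6974; e^(−k_a t) = e^(−1.75×1.320) = 0.09926.
D = 7.135 × (0.6974 − 0.09926) + 3.96 × 0.09926 = 4.268 + 0.3931 = 4.661 mg/L.

D ≈ 4.66 mg/L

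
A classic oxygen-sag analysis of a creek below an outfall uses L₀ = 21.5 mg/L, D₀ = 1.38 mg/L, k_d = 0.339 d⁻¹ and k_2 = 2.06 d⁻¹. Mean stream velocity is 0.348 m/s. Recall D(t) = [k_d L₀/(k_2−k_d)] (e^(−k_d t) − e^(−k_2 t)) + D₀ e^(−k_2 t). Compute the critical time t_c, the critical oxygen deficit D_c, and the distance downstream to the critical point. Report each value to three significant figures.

t_c ≈ 0.819 d; D_c ≈ 2.68 mg/L; x_c ≈ 24.6 km

t_c = [1/(k_2−k_d)] ln[(k_2/k_d)(1 − D₀(k_2−k_d)/(k_d L₀))]
= [1/(2.06−0.339)] ln[(2.06/0.339)(1 − 1.38×1.721/(0.339×21.5))]
= (1/1.721) ln[6.077 × 0.6741] = 0.5811 × ln(4.097) = 0.5811 × 1.410 = 0.8194 d.
D_c = (k_d/k_2) L₀ e^(−k_d t_c) = (0.339/2.06) × 21.5 × e^(−0.339×0.8194) = 0.1646 × 21.5 × 0.7575 = 2.680 mg/L.
x_c = v t_c = 0.348 m/s × 0.8194 d × 86400 s/d = 24640 m ≈ 24.6 km.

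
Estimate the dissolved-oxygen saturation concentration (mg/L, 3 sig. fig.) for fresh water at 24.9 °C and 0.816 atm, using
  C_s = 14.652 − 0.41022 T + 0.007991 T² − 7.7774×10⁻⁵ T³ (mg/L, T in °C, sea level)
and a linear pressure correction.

At sea level: C_s = 14.652 − 0.41022×24.9 + 0.007991×24.9² − 7.7774×10⁻⁵×24.9³ = 8.191 mg/L.
Pressure correction: C_s' = 8.191 × 0.816 = 6.684 mg/L.

C_s ≈ 6.68 mg/L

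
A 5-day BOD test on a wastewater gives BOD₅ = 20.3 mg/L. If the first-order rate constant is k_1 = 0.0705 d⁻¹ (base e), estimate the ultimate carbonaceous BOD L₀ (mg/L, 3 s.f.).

BOD₅ = L₀(1 − e^(−5k_1)) ⇒ L₀ = BOD₅ / (1 − e^(−5×0.0705))
= 20.3 / (1 − 0.7029) = 20.3 / 0.2971 = 68.33 mg/L.

L₀ ≈ 68.3 mg/L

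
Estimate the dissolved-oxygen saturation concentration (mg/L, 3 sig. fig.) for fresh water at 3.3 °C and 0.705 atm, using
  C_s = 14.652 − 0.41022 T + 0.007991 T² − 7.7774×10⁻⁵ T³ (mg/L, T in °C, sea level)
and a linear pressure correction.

C_s ≈ 9.43 mg/L

At sea level: C_s = 14.652 − 0.41022×3.3 + 0.007991×3.3² − 7.7774×10⁻⁵×3.3³ = 13.38 mg/L.
Pressure correction: C_s' = 13.38 × 0.705 = 9.435 mg/L.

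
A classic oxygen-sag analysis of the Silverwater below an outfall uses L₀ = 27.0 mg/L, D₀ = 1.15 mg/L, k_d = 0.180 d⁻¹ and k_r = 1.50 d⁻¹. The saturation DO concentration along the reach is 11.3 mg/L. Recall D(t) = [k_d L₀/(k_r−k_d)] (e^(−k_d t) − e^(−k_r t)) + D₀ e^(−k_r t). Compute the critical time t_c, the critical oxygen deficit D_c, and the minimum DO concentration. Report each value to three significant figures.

t_c ≈ 1.32 d; D_c ≈ 2.55 mg/L; min DO ≈ 8.75 mg/L

With k_r/k_d = 8.333 and 1 − D₀(k_r−k_d)/(k_d L₀) = 0.6877,
t_c = ln(8.333 × 0.6877) / (1.50 − 0.180) = ln(5.730) / 1.320 = 1.746/1.320 = 1.323 d.
L(t_c) = L₀ e^(−k_d t_c) = 27.0 × 0.7882 = 21.28 mg/L, and at the critical point k_r D_c = k_d L, so D_c = (0.180/1.50) × 21.28 = 2.554 mg/L.
Minimum DO = C_s − D_c = 11.3 − 2.554 = 8.746 mg/L.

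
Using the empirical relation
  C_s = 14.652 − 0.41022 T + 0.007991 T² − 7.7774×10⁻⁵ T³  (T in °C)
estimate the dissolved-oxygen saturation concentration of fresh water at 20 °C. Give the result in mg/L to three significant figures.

C_s = 14.652 − 0.41022×20 + 0.007991×20² − 7.7774×10⁻⁵×20³ = 9.022 mg/L.

C_s ≈ 9.02 mg/L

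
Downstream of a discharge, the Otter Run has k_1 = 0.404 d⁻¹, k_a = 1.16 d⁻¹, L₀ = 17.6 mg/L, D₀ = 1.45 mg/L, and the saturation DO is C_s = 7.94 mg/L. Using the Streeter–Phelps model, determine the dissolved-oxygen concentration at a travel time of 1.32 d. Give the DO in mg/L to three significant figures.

k_1 L₀/(k_a−k_1) = 0.404×17.6/(1.16−0.404) = 7.110/0.7560 = 9.405 mg/L.
e^(−k_1 t) = e^(−0.404×1.320) = 0.5867; e^(−k_a t) = e^(−1.16×1.320) = 0.2163.
D = 9.405 × (0.5867 − 0.2163) + 1.45 × 0.2163 = 3.484 + 0.3136 = 3.797 mg/L.
DO = C_s − D = 7.94 − 3.797 = 4.143 mg/L.

DO ≈ 4.14 mg/L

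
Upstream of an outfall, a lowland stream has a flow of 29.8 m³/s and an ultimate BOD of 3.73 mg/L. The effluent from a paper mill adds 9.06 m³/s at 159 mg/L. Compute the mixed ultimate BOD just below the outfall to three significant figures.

39.9 mg/L

Flow-weighted mixing: C = (Q_r C_r + Q_w C_w)/(Q_r + Q_w)
= (29.8×3.73 + 9.06×159)/(29.8 + 9.06) = 1552/38.86 = 39.93 mg/L.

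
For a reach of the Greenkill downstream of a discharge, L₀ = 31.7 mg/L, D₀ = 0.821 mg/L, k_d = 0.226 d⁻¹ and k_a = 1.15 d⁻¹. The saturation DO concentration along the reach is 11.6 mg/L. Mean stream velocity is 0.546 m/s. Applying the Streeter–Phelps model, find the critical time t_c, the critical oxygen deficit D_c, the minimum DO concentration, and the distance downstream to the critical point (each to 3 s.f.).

t_c = [1/(k_a−k_d)] ln[(k_a/k_d)(1 − D₀(k_a−k_d)/(k_d L₀))]
= [1/(1.15−0.226)] ln[(1.15/0.226)(1 − 0.821×0.9240/(0.226×31.7))]
= (1/0.9240) ln[5.088 × 0.8941] = 1.082 × ln(4.550) = 1.082 × 1.515 = 1.640 d.
L(t_c) = L₀ e^(−k_d t_c) = 31.7 × 0.6903 = 21.88 mg/L, and at the critical point k_a D_c = k_d L, so D_c = (0.226/1.15) × 21.88 = 4.301 mg/L.
Minimum DO = C_s − D_c = 11.6 − 4.301 = 7.299 mg/L.
x_c = v t_c = 0.546 m/s × 1.640 d × 86400 s/d = 77350 m ≈ 77.4 km.

t_c ≈ 1.64 d; D_c ≈ 4.30 mg/L; min DO ≈ 7.30 mg/L; x_c ≈ 77.4 km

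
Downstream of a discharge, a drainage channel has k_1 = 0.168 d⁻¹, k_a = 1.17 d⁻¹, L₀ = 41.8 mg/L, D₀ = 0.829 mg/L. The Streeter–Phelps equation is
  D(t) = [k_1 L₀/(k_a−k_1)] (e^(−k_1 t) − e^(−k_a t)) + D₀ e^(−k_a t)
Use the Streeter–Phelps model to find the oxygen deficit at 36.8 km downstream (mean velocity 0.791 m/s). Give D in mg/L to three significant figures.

D ≈ 3.11 mg/L

Travel time t = x/v = 36.8 km / (0.791 m/s) = 36800 m / 0.791 m/s = 46520 s = 0.5385 d.
k_1 L₀/(k_a−k_1) = 0.168×41.8/(1.17−0.168) = 7.022/1.002 = 7.008 mg/L.
e^(−k_1 t) = e^(−0.168×0.5385) = 0.9135; e^(−k_a t) = e^(−1.17×0.5385) = 0.5326.
D = 7.008 × (0.9135 − 0.5326) + 0.829 × 0.5326 = 2.670 + 0.4415 = 3.111 mg/L.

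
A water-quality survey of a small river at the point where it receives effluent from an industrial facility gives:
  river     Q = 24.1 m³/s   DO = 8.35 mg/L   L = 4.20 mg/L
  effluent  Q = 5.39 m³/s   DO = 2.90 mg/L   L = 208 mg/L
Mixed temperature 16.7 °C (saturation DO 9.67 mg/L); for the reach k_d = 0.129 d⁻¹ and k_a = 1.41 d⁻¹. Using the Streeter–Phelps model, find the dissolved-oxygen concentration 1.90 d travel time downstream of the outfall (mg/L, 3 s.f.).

Mixed DO = (24.1×8.35 + 5.39×2.90)/(24.1+5.39) = 216.9/29.49 = 7.354 mg/L.
Mixed L₀ = (24.1×4.20 + 5.39×208)/(29.49) = 1222/29.49 = 41.45 mg/L.
Initial deficit D₀ = C_s − DO₀ = 9.67 − 7.354 = 2.316 mg/L.
D(1.90) = [0.129×41.45/(1.41−0.129)](e^(−0.129×1.90) − e^(−1.41×1.90)) + 2.316 e^(−1.41×1.90)
= 4.174 × (0.7826 − 0.06863) + 2.316 × 0.06863 = 3.139 mg/L.
DO = 9.67 − 3.139 = 6.531 mg/L.

DO ≈ 6.53 mg/L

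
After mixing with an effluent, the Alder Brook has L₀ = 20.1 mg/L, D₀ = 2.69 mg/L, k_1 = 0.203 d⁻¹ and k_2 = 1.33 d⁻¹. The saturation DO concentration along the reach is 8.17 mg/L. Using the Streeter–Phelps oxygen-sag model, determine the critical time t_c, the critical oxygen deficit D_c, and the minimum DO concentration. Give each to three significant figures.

t_c ≈ 0.462 d; D_c ≈ 2.79 mg/L; min DO ≈ 5.38 mg/L

At the critical point dD/dt = 0, so k_1 L₀ e^(−k_1 t) = k_2 D. Substituting D(t) from the Streeter–Phelps equation and solving for t gives
t_c = ln[(k_2/k_1)(1 − D₀(k_2−k_1)/(k_1 L₀))] / (k_2−k_1).
Here k_2−k_1 = 1.127 d⁻¹ and 1 − D₀(k_2−k_1)/(k_1 L₀) = 1 − 2.69×1.127/(0.203×20.1) = 0.2570, so
t_c = ln(6.552 × 0.2570) / 1.127 = 0.5211 / 1.127 = 0.4624 d.
L(t_c) = L₀ e^(−k_1 t_c) = 20.1 × 0.9104 = 18.30 mg/L, and at the critical point k_2 D_c = k_1 L, so D_c = (0.203/1.33) × 18.30 = 2.793 mg/L.
Minimum DO = C_s − D_c = 8.17 − 2.793 = 5.377 mg/L.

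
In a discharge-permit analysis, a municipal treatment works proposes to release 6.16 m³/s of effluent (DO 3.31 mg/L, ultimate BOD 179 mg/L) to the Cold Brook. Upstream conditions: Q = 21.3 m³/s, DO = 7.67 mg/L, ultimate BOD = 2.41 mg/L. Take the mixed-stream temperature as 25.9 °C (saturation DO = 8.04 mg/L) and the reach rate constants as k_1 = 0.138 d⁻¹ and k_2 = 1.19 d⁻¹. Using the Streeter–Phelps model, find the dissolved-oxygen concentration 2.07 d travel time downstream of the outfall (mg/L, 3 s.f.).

Mixed DO = (21.3×7.67 + 6.16×3.31)/(21.3+6.16) = 183.8/27.46 = 6.692 mg/L.
Mixed L₀ = (21.3×2.41 + 6.16×179)/(27.46) = 1154/27.46 = 42.02 mg/L.
Initial deficit D₀ = C_s − DO₀ = 8.04 − 6.692 = 1.348 mg/L.
D(2.07) = [0.138×42.02/(1.19−0.138)](e^(−0.138×2.07) − e^(−1.19×2.07)) + 1.348 e^(−1.19×2.07)
= 5.513 × (0.7515 − 0.08515) + 1.348 × 0.08515 = 3.788 mg/L.
DO = 8.04 − 3.788 = 4.252 mg/L.

DO ≈ 4.25 mg/L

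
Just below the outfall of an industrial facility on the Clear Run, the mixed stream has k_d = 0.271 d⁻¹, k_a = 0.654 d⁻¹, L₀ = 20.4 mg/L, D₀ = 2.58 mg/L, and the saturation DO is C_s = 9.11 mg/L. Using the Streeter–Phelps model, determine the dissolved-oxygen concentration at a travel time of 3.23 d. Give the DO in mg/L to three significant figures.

k_d L₀/(k_a−k_d) = 0.271×20.4/(0.654−0.271) = 5.528/0.3830 = 14.43 mg/L.
e^(−k_d t) = e^(−0.271×3.230) = 0.4167; e^(−k_a t) = e^(−0.654×3.230) = 0.1209.
D = 14.43 × (0.4167 − 0.1209) + 2.58 × 0.1209 = 4.269 + 0.3120 = 4.581 mg/L.
DO = C_s − D = 9.11 − 4.581 = 4.529 mg/L.

DO ≈ 4.53 mg/L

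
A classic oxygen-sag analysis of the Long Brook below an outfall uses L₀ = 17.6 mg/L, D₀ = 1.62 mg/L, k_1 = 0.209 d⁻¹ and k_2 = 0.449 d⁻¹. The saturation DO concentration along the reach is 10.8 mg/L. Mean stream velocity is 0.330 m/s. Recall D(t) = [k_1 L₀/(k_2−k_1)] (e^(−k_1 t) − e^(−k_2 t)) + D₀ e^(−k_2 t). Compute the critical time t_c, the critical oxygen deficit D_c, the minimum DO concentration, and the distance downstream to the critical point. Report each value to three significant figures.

t_c ≈ 2.72 d; D_c ≈ 4.64 mg/L; min DO ≈ 6.16 mg/L; x_c ≈ 77.6 km

With k_2/k_1 = 2.148 and 1 − D₀(k_2−k_1)/(k_1 L₀) = 0.8943,
t_c = ln(2.148 × 0.8943) / (0.449 − 0.209) = ln(1.921) / 0.2400 = 0.6530/0.2400 = 2.721 d.
L(t_c) = L₀ e^(−k_1 t_c) = 17.6 × 0.5663 = 9.967 mg/L, and at the critical point k_2 D_c = k_1 L, so D_c = (0.209/0.449) × 9.967 = 4.639 mg/L.
Minimum DO = C_s − D_c = 10.8 − 4.639 = 6.161 mg/L.
x_c = v t_c = 0.330 m/s × 2.721 d × 86400 s/d = 77570 m ≈ 77.6 km.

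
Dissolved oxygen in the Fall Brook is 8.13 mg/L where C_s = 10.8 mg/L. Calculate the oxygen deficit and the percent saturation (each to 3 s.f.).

D = C_s − C = 10.8 − 8.13 = 2.67 mg/L.
% saturation = 8.13/10.8 × 100 = 75.3 %.

D ≈ 2.67 mg/L; 75.3 % saturation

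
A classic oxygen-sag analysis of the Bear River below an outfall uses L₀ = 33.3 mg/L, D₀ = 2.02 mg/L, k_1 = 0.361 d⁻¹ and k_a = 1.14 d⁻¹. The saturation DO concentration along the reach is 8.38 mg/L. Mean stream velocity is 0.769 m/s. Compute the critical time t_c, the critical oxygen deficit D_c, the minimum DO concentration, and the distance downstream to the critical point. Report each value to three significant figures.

With k_a/k_1 = 3.158 and 1 − D₀(k_a−k_1)/(k_1 L₀) = 0.8691,
t_c = ln(3.158 × 0.8691) / (1.14 − 0.361) = ln(2.745) / 0.7790 = 1.010/0.7790 = 1.296 d.
D_c = (k_1/k_a) L₀ e^(−k_1 t_c) = (0.361/1.14) × 33.3 × e^(−0.361×1.296) = 0.3167 × 33.3 × 0.6263 = 6.605 mg/L.
Minimum DO = C_s − D_c = 8.38 − 6.605 = 1.775 mg/L.
x_c = v t_c = 0.769 m/s × 1.296 d × 86400 s/d = 86110 m ≈ 86.1 km.

t_c ≈ 1.30 d; D_c ≈ 6.60 mg/L; min DO ≈ 1.78 mg/L; x_c ≈ 86.1 km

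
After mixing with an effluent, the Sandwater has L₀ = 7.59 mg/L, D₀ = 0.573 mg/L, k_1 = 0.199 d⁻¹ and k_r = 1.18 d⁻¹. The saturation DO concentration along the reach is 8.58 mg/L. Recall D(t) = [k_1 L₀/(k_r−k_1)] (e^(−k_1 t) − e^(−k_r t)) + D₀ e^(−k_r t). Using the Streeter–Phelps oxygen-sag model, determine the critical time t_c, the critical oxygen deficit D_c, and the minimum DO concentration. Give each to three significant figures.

t_c = [1/(k_r−k_1)] ln[(k_r/k_1)(1 − D₀(k_r−k_1)/(k_1 L₀))]
= [1/(1.18−0.199)] ln[(1.18/0.199)(1 − 0.573×0.9810/(0.199×7.59))]
= (1/0.9810) ln[5.930 × 0.6278] = 1.019 × ln(3.723) = 1.019 × 1.314 = 1.340 d.
D_c = (k_1/k_r) L₀ e^(−k_1 t_c) = (0.199/1.18) × 7.59 × e^(−0.199×1.340) = 0.1686 × 7.59 × 0.7659 = 0.9804 mg/L.
Minimum DO = C_s − D_c = 8.58 − 0.9804 = 7.600 mg/L.

t_c ≈ 1.34 d; D_c ≈ 0.980 mg/L; min DO ≈ 7.60 mg/L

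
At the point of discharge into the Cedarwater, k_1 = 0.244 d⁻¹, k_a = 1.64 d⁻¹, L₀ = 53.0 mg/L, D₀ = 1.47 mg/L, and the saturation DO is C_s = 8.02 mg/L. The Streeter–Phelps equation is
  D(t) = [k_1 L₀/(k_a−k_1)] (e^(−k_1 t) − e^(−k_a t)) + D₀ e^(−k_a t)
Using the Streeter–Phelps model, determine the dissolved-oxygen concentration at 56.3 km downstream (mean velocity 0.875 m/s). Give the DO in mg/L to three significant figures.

DO ≈ 2.59 mg/L

Travel time t = x/v = 56.3 km / (0.875 m/s) = 56300 m / 0.875 m/s = 64340 s = 0.7447 d.
k_1 L₀/(k_a−k_1) = 0.244×53.0/(1.64−0.244) = 12.93/1.396 = 9.264 mg/L.
e^(−k_1 t) = e^(−0.244×0.7447) = 0.8338; e^(−k_a t) = e^(−1.64×0.7447) = 0.2948.
D = 9.264 × (0.8338 − 0.2948) + 1.47 × 0.2948 = 4.993 + 0.4334 = 5.427 mg/L.
DO = C_s − D = 8.02 − 5.427 = 2.593 mg/L.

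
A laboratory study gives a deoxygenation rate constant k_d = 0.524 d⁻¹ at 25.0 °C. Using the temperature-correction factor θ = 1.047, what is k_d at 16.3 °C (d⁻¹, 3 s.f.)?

k_d ≈ 0.351 d⁻¹

k_d(T₂) = k_d(T₁) · θ^(T₂−T₁) = 0.524 × 1.047^(16.3−25.0)
= 0.524 × 1.047^-8.70 = 0.524 × 0.6706 = 0.3514 d⁻¹.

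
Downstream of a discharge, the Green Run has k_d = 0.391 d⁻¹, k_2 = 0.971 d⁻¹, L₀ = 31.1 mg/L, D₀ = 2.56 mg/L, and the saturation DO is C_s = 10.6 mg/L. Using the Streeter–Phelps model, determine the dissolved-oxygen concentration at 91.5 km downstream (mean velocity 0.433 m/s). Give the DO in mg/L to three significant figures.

Travel time t = x/v = 91.5 km / (0.433 m/s) = 91500 m / 0.433 m/s = 211300 s = 2.446 d.
k_d L₀/(k_2−k_d) = 0.391×31.1/(0.971−0.391) = 12.16/0.5800 = 20.97 mg/L.
e^(−k_d t) = e^(−0.391×2.446) = 0.3843; e^(−k_2 t) = e^(−0.971×2.446) = 0.09303.
D = 20.97 × (0.3843 − 0.09303) + 2.56 × 0.09303 = 6.107 + 0.2381 = 6.345 mg/L.
DO = C_s − D = 10.6 − 6.345 = 4.255 mg/L.

DO ≈ 4.25 mg/L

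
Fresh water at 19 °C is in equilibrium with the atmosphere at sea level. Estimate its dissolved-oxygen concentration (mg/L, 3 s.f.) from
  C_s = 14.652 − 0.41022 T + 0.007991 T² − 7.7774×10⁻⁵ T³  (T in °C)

C_s = 14.652 − 0.41022×19 + 0.007991×19² − 7.7774×10⁻⁵×19³ = 9.209 mg/L.

C_s ≈ 9.21 mg/L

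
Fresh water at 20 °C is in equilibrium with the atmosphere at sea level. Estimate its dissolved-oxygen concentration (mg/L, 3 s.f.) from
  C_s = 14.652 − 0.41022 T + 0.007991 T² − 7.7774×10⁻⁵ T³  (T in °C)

C_s ≈ 9.02 mg/L

C_s = 14.652 − 0.41022×20 + 0.007991×20² − 7.7774×10⁻⁵×20³ = 9.022 mg/L.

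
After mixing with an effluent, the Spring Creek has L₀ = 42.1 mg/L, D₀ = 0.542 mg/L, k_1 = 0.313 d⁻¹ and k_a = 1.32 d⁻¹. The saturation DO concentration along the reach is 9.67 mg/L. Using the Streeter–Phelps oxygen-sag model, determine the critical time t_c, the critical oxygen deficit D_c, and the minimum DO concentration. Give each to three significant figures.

t_c ≈ 1.39 d; D_c ≈ 6.47 mg/L; min DO ≈ 3.20 mg/L

At the critical point dD/dt = 0, so k_1 L₀ e^(−k_1 t) = k_a D. Substituting D(t) from the Streeter–Phelps equation and solving for t gives
t_c = ln[(k_a/k_1)(1 − D₀(k_a−k_1)/(k_1 L₀))] / (k_a−k_1).
Here k_a−k_1 = 1.007 d⁻¹ and 1 − D₀(k_a−k_1)/(k_1 L₀) = 1 − 0.542×1.007/(0.313×42.1) = 0.9586, so
t_c = ln(4.217 × 0.9586) / 1.007 = 1.397 / 1.007 = 1.387 d.
L(t_c) = L₀ e^(−k_1 t_c) = 42.1 × 0.6478 = 27.27 mg/L, and at the critical point k_a D_c = k_1 L, so D_c = (0.313/1.32) × 27.27 = 6.467 mg/L.
Minimum DO = C_s − D_c = 9.67 − 6.467 = 3.203 mg/L.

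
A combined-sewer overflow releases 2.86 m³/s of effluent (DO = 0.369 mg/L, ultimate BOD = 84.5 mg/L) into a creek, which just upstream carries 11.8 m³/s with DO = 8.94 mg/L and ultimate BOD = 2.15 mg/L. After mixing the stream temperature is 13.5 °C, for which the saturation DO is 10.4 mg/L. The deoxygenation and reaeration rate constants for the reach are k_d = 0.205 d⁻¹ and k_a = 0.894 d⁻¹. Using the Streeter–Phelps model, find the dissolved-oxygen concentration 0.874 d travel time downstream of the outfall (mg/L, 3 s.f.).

DO ≈ 6.92 mg/L

Mixed DO = (11.8×8.94 + 2.86×0.369)/(11.8+2.86) = 106.5/14.66 = 7.268 mg/L.
Mixed L₀ = (11.8×2.15 + 2.86×84.5)/(14.66) = 267.0/14.66 = 18.22 mg/L.
Initial deficit D₀ = C_s − DO₀ = 10.4 − 7.268 = 3.132 mg/L.
D(0.874) = [0.205×18.22/(0.894−0.205)](e^(−0.205×0.874) − e^(−0.894×0.874)) + 3.132 e^(−0.894×0.874)
= 5.420 × (0.8360 − 0.4578) + 3.132 × 0.4578 = 3.483 mg/L.
DO = 10.4 − 3.483 = 6.917 mg/L.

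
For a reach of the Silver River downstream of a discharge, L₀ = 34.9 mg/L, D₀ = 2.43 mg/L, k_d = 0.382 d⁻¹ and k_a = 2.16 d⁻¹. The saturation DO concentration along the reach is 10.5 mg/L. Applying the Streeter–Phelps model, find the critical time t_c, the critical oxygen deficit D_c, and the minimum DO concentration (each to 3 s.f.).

t_c ≈ 0.754 d; D_c ≈ 4.63 mg/L; min DO ≈ 5.87 mg/L

t_c = [1/(k_a−k_d)] ln[(k_a/k_d)(1 − D₀(k_a−k_d)/(k_d L₀))]
= [1/(2.16−0.382)] ln[(2.16/0.382)(1 − 2.43×1.778/(0.382×34.9))]
= (1/1.778) ln[5.654 × 0.6759] = 0.5624 × ln(3.822) = 0.5624 × 1.341 = 0.7541 d.
D_c = (k_d/k_a) L₀ e^(−k_d t_c) = (0.382/2.16) × 34.9 × e^(−0.382×0.7541) = 0.1769 × 34.9 × 0.7497 = 4.627 mg/L.
Minimum DO = C_s − D_c = 10.5 − 4.627 = 5.873 mg/L.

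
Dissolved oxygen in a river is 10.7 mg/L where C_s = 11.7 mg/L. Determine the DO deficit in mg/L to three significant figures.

D ≈ 1.00 mg/L

D = C_s − C = 11.7 − 10.7 = 1.00 mg/L.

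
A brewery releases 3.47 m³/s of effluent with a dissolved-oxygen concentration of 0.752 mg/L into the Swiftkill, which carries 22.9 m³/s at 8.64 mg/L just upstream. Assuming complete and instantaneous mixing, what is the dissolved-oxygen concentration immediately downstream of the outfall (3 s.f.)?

7.60 mg/L

Flow-weighted mixing: C = (Q_r C_r + Q_w C_w)/(Q_r + Q_w)
= (22.9×8.64 + 3.47×0.752)/(22.9 + 3.47) = 200.5/26.37 = 7.602 mg/L.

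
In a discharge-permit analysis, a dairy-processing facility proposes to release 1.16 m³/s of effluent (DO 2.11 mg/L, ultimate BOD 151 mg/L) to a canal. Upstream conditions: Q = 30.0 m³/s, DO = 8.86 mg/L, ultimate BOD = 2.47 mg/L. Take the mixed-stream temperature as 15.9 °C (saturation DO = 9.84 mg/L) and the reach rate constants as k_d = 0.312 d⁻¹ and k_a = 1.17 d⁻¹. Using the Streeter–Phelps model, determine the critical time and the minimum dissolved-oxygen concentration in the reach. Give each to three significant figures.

Mixed DO = (30.0×8.86 + 1.16×2.11)/(30.0+1.16) = 268.2/31.16 = 8.609 mg/L.
Mixed L₀ = (30.0×2.47 + 1.16×151)/(31.16) = 249.3/31.16 = 7.999 mg/L.
Initial deficit D₀ = C_s − DO₀ = 9.84 − 8.609 = 1.231 mg/L.
t_c = (1/0.8580) ln[(1.17/0.312)(1 − 1.231×0.8580/(0.312×7.999))] = 1.166 × ln(2.163) = 0.8990 d.
D_c = (0.312/1.17) × 7.999 × e^(−0.312×0.8990) = 0.2667 × 7.999 × 0.7554 = 1.611 mg/L.
Minimum DO = 9.84 − 1.611 = 8.229 mg/L.

t_c ≈ 0.899 d; minimum DO ≈ 8.23 mg/L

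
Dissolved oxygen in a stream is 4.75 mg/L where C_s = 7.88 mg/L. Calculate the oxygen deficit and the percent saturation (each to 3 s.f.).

D = C_s − C = 7.88 − 4.75 = 3.13 mg/L.
% saturation = 4.75/7.88 × 100 = 60.3 %.

D ≈ 3.13 mg/L; 60.3 % saturation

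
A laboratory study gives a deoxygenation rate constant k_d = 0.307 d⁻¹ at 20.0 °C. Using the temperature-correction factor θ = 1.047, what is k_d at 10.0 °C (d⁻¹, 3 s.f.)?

k_d ≈ 0.194 d⁻¹

k_d(T₂) = k_d(T₁) · θ^(T₂−T₁) = 0.307 × 1.047^(10.0−20.0)
= 0.307 × 1.047^-10.0 = 0.307 × 0.6317 = 0.1939 d⁻¹.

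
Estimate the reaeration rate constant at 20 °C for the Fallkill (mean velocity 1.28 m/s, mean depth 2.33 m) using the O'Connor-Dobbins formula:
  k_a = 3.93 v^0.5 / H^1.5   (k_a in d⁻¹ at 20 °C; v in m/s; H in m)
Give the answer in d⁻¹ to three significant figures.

k_a ≈ 1.25 d⁻¹

k_a = 3.93 × 1.28^0.5 / 2.33^1.5 = 3.93 × 1.131 / 3.557 = 1.250 d⁻¹.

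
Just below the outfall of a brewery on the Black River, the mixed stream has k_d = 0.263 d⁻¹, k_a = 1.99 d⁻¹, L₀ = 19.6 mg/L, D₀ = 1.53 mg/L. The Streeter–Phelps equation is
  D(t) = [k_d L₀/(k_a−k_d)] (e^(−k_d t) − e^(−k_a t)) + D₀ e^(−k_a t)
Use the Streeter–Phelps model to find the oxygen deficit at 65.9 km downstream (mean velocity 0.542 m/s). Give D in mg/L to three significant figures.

D ≈ 1.97 mg/L

Travel time t = x/v = 65.9 km / (0.542 m/s) = 65900 m / 0.542 m/s = 121600 s = 1.407 d.
k_d L₀/(k_a−k_d) = 0.263×19.6/(1.99−0.263) = 5.155/1.727 = 2.985 mg/L.
e^(−k_d t) = e^(−0.263×1.407) = 0.6907; e^(−k_a t) = e^(−1.99×1.407) = 0.06078.
D = 2.985 × (0.6907 − 0.06078) + 1.53 × 0.06078 = 1.880 + 0.09300 = 1.973 mg/L.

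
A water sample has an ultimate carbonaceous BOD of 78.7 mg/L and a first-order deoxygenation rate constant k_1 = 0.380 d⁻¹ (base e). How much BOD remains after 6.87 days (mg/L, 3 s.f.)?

L_t = L₀ e^(−k_1 t) = 78.7 × e^(−0.380×6.87) = 78.7 × 0.07349 = 5.784 mg/L.

L ≈ 5.78 mg/L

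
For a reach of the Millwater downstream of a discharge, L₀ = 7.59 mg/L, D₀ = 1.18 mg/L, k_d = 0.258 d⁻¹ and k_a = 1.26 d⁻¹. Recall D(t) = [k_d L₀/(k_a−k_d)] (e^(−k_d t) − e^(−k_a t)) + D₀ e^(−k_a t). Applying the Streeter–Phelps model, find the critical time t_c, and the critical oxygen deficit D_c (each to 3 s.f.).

t_c ≈ 0.659 d; D_c ≈ 1.31 mg/L

With k_a/k_d = 4.884 and 1 − D₀(k_a−k_d)/(k_d L₀) = 0.3962,
t_c = ln(4.884 × 0.3962) / (1.26 − 0.258) = ln(1.935) / 1.002 = 0.6601/1.002 = 0.6588 d.
L(t_c) = L₀ e^(−k_d t_c) = 7.59 × 0.8437 = 6.404 mg/L, and at the critical point k_a D_c = k_d L, so D_c = (0.258/1.26) × 6.404 = 1.311 mg/L.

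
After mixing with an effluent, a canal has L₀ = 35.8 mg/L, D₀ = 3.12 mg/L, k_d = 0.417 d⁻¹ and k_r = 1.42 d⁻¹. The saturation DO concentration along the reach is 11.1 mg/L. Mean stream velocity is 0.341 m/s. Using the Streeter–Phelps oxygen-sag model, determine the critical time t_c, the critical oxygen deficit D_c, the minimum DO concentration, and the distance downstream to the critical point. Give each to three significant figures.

With k_r/k_d = 3.405 and 1 − D₀(k_r−k_d)/(k_d L₀) = 0.7904,
t_c = ln(3.405 × 0.7904) / (1.42 − 0.417) = ln(2.691) / 1.003 = 0.9901/1.003 = 0.9871 d.
L(t_c) = L₀ e^(−k_d t_c) = 35.8 × 0.6626 = 23.72 mg/L, and at the critical point k_r D_c = k_d L, so D_c = (0.417/1.42) × 23.72 = 6.966 mg/L.
Minimum DO = C_s − D_c = 11.1 − 6.966 = 4.134 mg/L.
x_c = v t_c = 0.341 m/s × 0.9871 d × 86400 s/d = 29080 m ≈ 29.1 km.

t_c ≈ 0.987 d; D_c ≈ 6.97 mg/L; min DO ≈ 4.13 mg/L; x_c ≈ 29.1 km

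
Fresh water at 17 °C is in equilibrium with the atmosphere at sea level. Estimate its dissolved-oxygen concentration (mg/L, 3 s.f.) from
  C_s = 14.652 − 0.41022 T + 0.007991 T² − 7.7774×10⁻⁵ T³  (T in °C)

C_s ≈ 9.61 mg/L

C_s = 14.652 − 0.41022×17 + 0.007991×17² − 7.7774×10⁻⁵×17³ = 9.606 mg/L.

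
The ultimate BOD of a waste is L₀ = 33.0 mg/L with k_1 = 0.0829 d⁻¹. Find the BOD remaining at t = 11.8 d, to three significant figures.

L_t = L₀ e^(−k_1 t) = 33.0 × e^(−0.0829×11.8) = 33.0 × 0.3760 = 12.41 mg/L.

L ≈ 12.4 mg/L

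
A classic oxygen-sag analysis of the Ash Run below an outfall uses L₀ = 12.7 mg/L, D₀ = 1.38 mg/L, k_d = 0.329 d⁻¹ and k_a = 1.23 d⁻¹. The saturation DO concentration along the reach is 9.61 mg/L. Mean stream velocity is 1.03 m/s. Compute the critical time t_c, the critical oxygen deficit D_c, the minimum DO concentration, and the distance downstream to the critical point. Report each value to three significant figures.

t_c ≈ 1.07 d; D_c ≈ 2.39 mg/L; min DO ≈ 7.22 mg/L; x_c ≈ 95.4 km

At the critical point dD/dt = 0, so k_d L₀ e^(−k_d t) = k_a D. Substituting D(t) from the Streeter–Phelps equation and solving for t gives
t_c = ln[(k_a/k_d)(1 − D₀(k_a−k_d)/(k_d L₀))] / (k_a−k_d).
Here k_a−k_d = 0.9010 d⁻¹ and 1 − D₀(k_a−k_d)/(k_d L₀) = 1 − 1.38×0.9010/(0.329×12.7) = 0.7024, so
t_c = ln(3.739 × 0.7024) / 0.9010 = 0.9655 / 0.9010 = 1.072 d.
L(t_c) = L₀ e^(−k_d t_c) = 12.7 × 0.7029 = 8.927 mg/L, and at the critical point k_a D_c = k_d L, so D_c = (0.329/1.23) × 8.927 = 2.388 mg/L.
Minimum DO = C_s − D_c = 9.61 − 2.388 = 7.222 mg/L.
x_c = v t_c = 1.03 m/s × 1.072 d × 86400 s/d = 95360 m ≈ 95.4 km.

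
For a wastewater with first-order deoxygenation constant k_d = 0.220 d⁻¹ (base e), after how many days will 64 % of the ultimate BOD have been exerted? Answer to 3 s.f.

t ≈ 4.64 d

y/L₀ = 1 − e^(−k_d t) = 0.64 ⇒ e^(−k_d t) = 0.360
t = −ln(0.360) / 0.220 = 1.022 / 0.220 = 4.644 d.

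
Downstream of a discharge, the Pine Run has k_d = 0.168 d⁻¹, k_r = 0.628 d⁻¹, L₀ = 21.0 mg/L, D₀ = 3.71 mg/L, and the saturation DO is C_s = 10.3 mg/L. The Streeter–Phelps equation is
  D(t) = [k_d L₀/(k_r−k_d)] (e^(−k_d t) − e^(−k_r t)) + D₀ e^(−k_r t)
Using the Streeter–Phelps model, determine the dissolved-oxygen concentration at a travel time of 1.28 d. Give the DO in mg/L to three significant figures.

k_d L₀/(k_r−k_d) = 0.168×21.0/(0.628−0.168) = 3.528/0.4600 = 7.670 mg/L.
e^(−k_d t) = e^(−0.168×1.280) = 0.8065; e^(−k_r t) = e^(−0.628×1.280) = 0.4476.
D = 7.670 × (0.8065 − 0.4476) + 3.71 × 0.4476 = 2.753 + 1.661 = 4.413 mg/L.
DO = C_s − D = 10.3 − 4.413 = 5.887 mg/L.

DO ≈ 5.89 mg/L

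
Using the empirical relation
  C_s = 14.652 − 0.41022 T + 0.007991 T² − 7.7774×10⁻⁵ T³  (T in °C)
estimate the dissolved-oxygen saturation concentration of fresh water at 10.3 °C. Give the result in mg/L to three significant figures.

C_s ≈ 11.2 mg/L

C_s = 14.652 − 0.41022×10.3 + 0.007991×10.3² − 7.7774×10⁻⁵×10.3³ = 11.19 mg/L.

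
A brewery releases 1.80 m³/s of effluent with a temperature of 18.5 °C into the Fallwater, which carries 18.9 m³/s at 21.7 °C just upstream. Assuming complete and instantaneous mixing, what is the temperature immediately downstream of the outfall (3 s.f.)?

Flow-weighted mixing: C = (Q_r C_r + Q_w C_w)/(Q_r + Q_w)
= (18.9×21.7 + 1.80×18.5)/(18.9 + 1.80) = 443.4/20.70 = 21.42 °C.

21.4 °C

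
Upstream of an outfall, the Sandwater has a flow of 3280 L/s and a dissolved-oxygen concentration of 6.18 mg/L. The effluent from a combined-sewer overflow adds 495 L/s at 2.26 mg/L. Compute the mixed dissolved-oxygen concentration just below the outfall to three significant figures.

Flow-weighted mixing: C = (Q_r C_r + Q_w C_w)/(Q_r + Q_w)
= (3280×6.18 + 495×2.26)/(3280 + 495) = 21390/3775 = 5.666 mg/L.

5.67 mg/L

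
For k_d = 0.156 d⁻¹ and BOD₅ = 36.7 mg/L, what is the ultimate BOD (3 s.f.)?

L₀ ≈ 67.8 mg/L

BOD₅ = L₀(1 − e^(−5k_d)) ⇒ L₀ = BOD₅ / (1 − e^(−5×0.156))
= 36.7 / (1 − 0.4584) = 36.7 / 0.5416 = 67.76 mg/L.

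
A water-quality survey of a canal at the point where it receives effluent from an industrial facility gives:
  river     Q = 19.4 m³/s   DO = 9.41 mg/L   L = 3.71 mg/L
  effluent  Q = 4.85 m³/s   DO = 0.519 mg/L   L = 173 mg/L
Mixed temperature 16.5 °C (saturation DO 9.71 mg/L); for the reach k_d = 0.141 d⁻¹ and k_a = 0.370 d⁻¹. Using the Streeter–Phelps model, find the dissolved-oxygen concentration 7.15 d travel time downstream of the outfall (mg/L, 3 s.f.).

DO ≈ 2.76 mg/L

Mixed DO = (19.4×9.41 + 4.85×0.519)/(19.4+4.85) = 185.1/24.25 = 7.632 mg/L.
Mixed L₀ = (19.4×3.71 + 4.85×173)/(24.25) = 911.0/24.25 = 37.57 mg/L.
Initial deficit D₀ = C_s − DO₀ = 9.71 − 7.632 = 2.078 mg/L.
D(7.15) = [0.141×37.57/(0.370−0.141)](e^(−0.141×7.15) − e^(−0.370×7.15)) + 2.078 e^(−0.370×7.15)
= 23.13 × (0.3649 − 0.07097) + 2.078 × 0.07097 = 6.946 mg/L.
DO = 9.71 − 6.946 = 2.764 mg/L.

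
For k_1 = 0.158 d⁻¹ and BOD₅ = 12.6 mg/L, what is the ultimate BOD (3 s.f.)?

L₀ ≈ 23.1 mg/L

BOD₅ = L₀(1 − e^(−5k_1)) ⇒ L₀ = BOD₅ / (1 − e^(−5×0.158))
= 12.6 / (1 − 0.4538) = 12.6 / 0.5462 = 23.07 mg/L.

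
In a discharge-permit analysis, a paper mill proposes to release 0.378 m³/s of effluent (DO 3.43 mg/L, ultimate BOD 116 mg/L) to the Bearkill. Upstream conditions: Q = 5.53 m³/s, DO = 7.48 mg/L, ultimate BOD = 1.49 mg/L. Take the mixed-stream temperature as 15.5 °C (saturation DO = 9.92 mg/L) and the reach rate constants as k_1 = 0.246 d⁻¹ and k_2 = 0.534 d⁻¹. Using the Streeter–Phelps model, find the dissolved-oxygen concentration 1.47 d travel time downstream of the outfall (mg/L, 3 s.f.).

DO ≈ 6.88 mg/L

Mixed DO = (5.53×7.48 + 0.378×3.43)/(5.53+0.378) = 42.66/5.908 = 7.221 mg/L.
Mixed L₀ = (5.53×1.49 + 0.378×116)/(5.908) = 52.09/5.908 = 8.816 mg/L.
Initial deficit D₀ = C_s − DO₀ = 9.92 − 7.221 = 2.699 mg/L.
D(1.47) = [0.246×8.816/(0.534−0.246)](e^(−0.246×1.47) − e^(−0.534×1.47)) + 2.699 e^(−0.534×1.47)
= 7.531 × (0.6965 − 0.4561) + 2.699 × 0.4561 = 3.042 mg/L.
DO = 9.92 − 3.042 = 6.878 mg/L.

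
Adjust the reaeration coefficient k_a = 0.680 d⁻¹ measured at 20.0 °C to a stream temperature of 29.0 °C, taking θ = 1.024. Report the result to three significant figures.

k_a ≈ 0.842 d⁻¹

k_a(T₂) = k_a(T₁) · θ^(T₂−T₁) = 0.680 × 1.024^(29.0−20.0)
= 0.680 × 1.024^9.00 = 0.680 × 1.238 = 0.8418 d⁻¹.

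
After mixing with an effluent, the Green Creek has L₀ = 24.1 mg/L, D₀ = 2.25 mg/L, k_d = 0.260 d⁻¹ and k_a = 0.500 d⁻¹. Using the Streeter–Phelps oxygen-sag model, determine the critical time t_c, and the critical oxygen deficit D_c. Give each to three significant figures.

t_c = [1/(k_a−k_d)] ln[(k_a/k_d)(1 − D₀(k_a−k_d)/(k_d L₀))]
= [1/(0.500−0.260)] ln[(0.500/0.260)(1 − 2.25×0.2400/(0.260×24.1))]
= (1/0.2400) ln[1.923 × 0.9138] = 4.167 × ln(1.757) = 4.167 × 0.5638 = 2.349 d.
D_c = (k_d/k_a) L₀ e^(−k_d t_c) = (0.260/0.500) × 24.1 × e^(−0.260×2.349) = 0.5200 × 24.1 × 0.5429 = 6.804 mg/L.

t_c ≈ 2.35 d; D_c ≈ 6.80 mg/L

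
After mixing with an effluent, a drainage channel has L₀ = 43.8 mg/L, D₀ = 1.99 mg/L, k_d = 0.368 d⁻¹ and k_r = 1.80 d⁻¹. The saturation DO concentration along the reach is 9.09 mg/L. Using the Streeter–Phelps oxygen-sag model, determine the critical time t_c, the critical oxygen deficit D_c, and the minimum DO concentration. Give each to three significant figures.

t_c ≈ 0.973 d; D_c ≈ 6.26 mg/L; min DO ≈ 2.83 mg/L

With k_r/k_d = 4.891 and 1 − D₀(k_r−k_d)/(k_d L₀) = 0.8232,
t_c = ln(4.891 × 0.8232) / (1.80 − 0.368) = ln(4.027) / 1.432 = 1.393/1.432 = 0.9727 d.
D_c = (k_d/k_r) L₀ e^(−k_d t_c) = (0.368/1.80) × 43.8 × e^(−0.368×0.9727) = 0.2044 × 43.8 × 0.6991 = 6.260 mg/L.
Minimum DO = C_s − D_c = 9.09 − 6.260 = 2.830 mg/L.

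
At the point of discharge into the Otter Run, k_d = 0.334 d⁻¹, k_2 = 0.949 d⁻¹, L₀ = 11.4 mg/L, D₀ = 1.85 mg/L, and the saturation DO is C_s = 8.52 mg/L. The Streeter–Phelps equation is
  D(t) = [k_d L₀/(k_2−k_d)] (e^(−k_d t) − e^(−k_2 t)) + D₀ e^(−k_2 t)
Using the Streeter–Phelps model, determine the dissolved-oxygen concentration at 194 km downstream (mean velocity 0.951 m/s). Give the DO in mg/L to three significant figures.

Travel time t = x/v = 194 km / (0.951 m/s) = 194000 m / 0.951 m/s = 204000 s = 2.361 d.
k_d L₀/(k_2−k_d) = 0.334×11.4/(0.949−0.334) = 3.808/0.6150 = 6.191 mg/L.
e^(−k_d t) = e^(−0.334×2.361) = 0.4545; e^(−k_2 t) = e^(−0.949×2.361) = 0.1064.
D = 6.191 × (0.4545 − 0.1064) + 1.85 × 0.1064 = 2.155 + 0.1968 = 2.352 mg/L.
DO = C_s − D = 8.52 − 2.352 = 6.168 mg/L.

DO ≈ 6.17 mg/L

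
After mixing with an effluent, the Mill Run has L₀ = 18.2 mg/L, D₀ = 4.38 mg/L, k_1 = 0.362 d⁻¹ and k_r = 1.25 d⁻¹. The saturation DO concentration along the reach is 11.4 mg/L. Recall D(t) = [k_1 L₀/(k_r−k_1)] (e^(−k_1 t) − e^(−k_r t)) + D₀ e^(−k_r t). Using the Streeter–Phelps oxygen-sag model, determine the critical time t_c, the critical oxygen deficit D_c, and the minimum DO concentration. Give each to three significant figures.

t_c ≈ 0.391 d; D_c ≈ 4.58 mg/L; min DO ≈ 6.82 mg/L

With k_r/k_1 = 3.453 and 1 − D₀(k_r−k_1)/(k_1 L₀) = 0.4097,
t_c = ln(3.453 × 0.4097) / (1.25 − 0.362) = ln(1.415) / 0.8880 = 0.3468/0.8880 = 0.3906 d.
D_c = (k_1/k_r) L₀ e^(−k_1 t_c) = (0.362/1.25) × 18.2 × e^(−0.362×0.3906) = 0.2896 × 18.2 × 0.8682 = 4.576 mg/L.
Minimum DO = C_s − D_c = 11.4 − 4.576 = 6.824 mg/L.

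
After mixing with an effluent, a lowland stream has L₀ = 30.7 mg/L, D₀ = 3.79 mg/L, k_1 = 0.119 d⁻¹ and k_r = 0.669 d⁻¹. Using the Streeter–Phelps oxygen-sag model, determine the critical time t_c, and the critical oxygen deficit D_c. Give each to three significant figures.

With k_r/k_1 = 5.622 and 1 − D₀(k_r−k_1)/(k_1 L₀) = 0.4294,
t_c = ln(5.622 × 0.4294) / (0.669 − 0.119) = ln(2.414) / 0.5500 = 0.8813/0.5500 = 1.602 d.
D_c = (k_1/k_r) L₀ e^(−k_1 t_c) = (0.119/0.669) × 30.7 × e^(−0.119×1.602) = 0.1779 × 30.7 × 0.8264 = 4.513 mg/L.

t_c ≈ 1.60 d; D_c ≈ 4.51 mg/L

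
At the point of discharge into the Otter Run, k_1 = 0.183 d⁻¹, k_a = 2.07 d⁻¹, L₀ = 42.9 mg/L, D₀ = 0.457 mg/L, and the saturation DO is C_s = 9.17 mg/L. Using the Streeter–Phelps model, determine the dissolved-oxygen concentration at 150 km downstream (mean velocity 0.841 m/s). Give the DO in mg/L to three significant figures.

DO ≈ 6.37 mg/L

Travel time t = x/v = 150 km / (0.841 m/s) = 150000 m / 0.841 m/s = 178400 s = 2.064 d.
k_1 L₀/(k_a−k_1) = 0.183×42.9/(2.07−0.183) = 7.851/1.887 = 4.160 mg/L.
e^(−k_1 t) = e^(−0.183×2.064) = 0.6854; e^(−k_a t) = e^(−2.07×2.064) = 0.01394.
D = 4.160 × (0.6854 − 0.01394) + 0.457 × 0.01394 = 2.794 + 0.006369 = 2.800 mg/L.
DO = C_s − D = 9.17 − 2.800 = 6.370 mg/L.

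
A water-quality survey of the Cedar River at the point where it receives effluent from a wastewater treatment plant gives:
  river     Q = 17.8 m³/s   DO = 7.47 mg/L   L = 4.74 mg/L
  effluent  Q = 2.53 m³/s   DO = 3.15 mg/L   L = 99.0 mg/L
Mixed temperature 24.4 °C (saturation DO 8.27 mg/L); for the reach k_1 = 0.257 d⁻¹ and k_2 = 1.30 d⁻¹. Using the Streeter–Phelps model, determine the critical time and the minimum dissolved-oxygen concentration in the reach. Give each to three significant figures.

Mixed DO = (17.8×7.47 + 2.53×3.15)/(17.8+2.53) = 140.9/20.33 = 6.932 mg/L.
Mixed L₀ = (17.8×4.74 + 2.53×99.0)/(20.33) = 334.8/20.33 = 16.47 mg/L.
Initial deficit D₀ = C_s − DO₀ = 8.27 − 6.932 = 1.338 mg/L.
t_c = (1/1.043) ln[(1.30/0.257)(1 − 1.338×1.043/(0.257×16.47))] = 0.9588 × ln(3.391) = 1.171 d.
D_c = (0.257/1.30) × 16.47 × e^(−0.257×1.171) = 0.1977 × 16.47 × 0.7401 = 2.410 mg/L.
Minimum DO = 8.27 − 2.410 = 5.860 mg/L.

t_c ≈ 1.17 d; minimum DO ≈ 5.86 mg/L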